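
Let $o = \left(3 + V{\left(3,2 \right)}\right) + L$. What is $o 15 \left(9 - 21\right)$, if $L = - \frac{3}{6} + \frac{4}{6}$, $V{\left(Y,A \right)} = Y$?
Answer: $-1110$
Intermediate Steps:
$L = \frac{1}{6}$ ($L = \left(-3\right) \frac{1}{6} + 4 \cdot \frac{1}{6} = - \frac{1}{2} + \frac{2}{3} = \frac{1}{6} \approx 0.16667$)
$o = \frac{37}{6}$ ($o = \left(3 + 3\right) + \frac{1}{6} = 6 + \frac{1}{6} = \frac{37}{6} \approx 6.1667$)
$o 15 \left(9 - 21\right) = \frac{37}{6} \cdot 15 \left(9 - 21\right) = \frac{185 \left(9 - 21\right)}{2} = \frac{185}{2} \left(-12\right) = -1110$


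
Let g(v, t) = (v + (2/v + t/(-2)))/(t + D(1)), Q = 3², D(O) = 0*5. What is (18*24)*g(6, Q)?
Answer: 88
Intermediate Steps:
D(O) = 0
Q = 9
g(v, t) = (v + 2/v - t/2)/t (g(v, t) = (v + (2/v + t/(-2)))/(t + 0) = (v + (2/v + t*(-½)))/t = (v + (2/v - t/2))/t = (v + 2/v - t/2)/t)
(18*24)*g(6, Q) = (18*24)*(-½ + 6/9 + 2/(9*6)) = 432*(-½ + 6*(⅑) + 2*(⅑)*(⅙)) = 432*(-½ + ⅔ + 1/27) = 432*(11/54) = 88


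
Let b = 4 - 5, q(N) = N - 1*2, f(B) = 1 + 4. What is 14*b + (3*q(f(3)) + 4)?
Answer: -1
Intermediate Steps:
f(B) = 5
q(N) = -2 + N (q(N) = N - 2 = -2 + N)
b = -1
14*b + (3*q(f(3)) + 4) = 14*(-1) + (3*(-2 + 5) + 4) = -14 + (3*3 + 4) = -14 + (9 + 4) = -14 + 13 = -1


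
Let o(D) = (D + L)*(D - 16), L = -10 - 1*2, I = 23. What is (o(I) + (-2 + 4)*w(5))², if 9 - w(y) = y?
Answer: 7225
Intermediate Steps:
w(y) = 9 - y
L = -12 (L = -10 - 2 = -12)
o(D) = (-16 + D)*(-12 + D) (o(D) = (D - 12)*(D - 16) = (-12 + D)*(-16 + D) = (-16 + D)*(-12 + D))
(o(I) + (-2 + 4)*w(5))² = ((192 + 23² - 28*23) + (-2 + 4)*(9 - 1*5))² = ((192 + 529 - 644) + 2*(9 - 5))² = (77 + 2*4)² = (77 + 8)² = 85² = 7225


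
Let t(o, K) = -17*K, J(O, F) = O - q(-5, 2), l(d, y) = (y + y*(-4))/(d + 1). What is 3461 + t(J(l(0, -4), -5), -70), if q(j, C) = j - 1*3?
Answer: 4651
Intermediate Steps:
q(j, C) = -3 + j (q(j, C) = j - 3 = -3 + j)
l(d, y) = -3*y/(1 + d) (l(d, y) = (y - 4*y)/(1 + d) = (-3*y)/(1 + d) = -3*y/(1 + d))
J(O, F) = 8 + O (J(O, F) = O - (-3 - 5) = O - 1*(-8) = O + 8 = 8 + O)
3461 + t(J(l(0, -4), -5), -70) = 3461 - 17*(-70) = 3461 + 1190 = 4651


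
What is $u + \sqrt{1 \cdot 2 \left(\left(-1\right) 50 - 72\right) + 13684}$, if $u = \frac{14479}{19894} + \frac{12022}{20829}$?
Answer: $\frac{540748759}{414372126} + 8 \sqrt{210} \approx 117.24$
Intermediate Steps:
$u = \frac{540748759}{414372126}$ ($u = 14479 \cdot \frac{1}{19894} + 12022 \cdot \frac{1}{20829} = \frac{14479}{19894} + \frac{12022}{20829} = \frac{540748759}{414372126} \approx 1.305$)
$u + \sqrt{1 \cdot 2 \left(\left(-1\right) 50 - 72\right) + 13684} = \frac{540748759}{414372126} + \sqrt{1 \cdot 2 \left(\left(-1\right) 50 - 72\right) + 13684} = \frac{540748759}{414372126} + \sqrt{2 \left(-50 - 72\right) + 13684} = \frac{540748759}{414372126} + \sqrt{2 \left(-122\right) + 13684} = \frac{540748759}{414372126} + \sqrt{-244 + 13684} = \frac{540748759}{414372126} + \sqrt{13440} = \frac{540748759}{414372126} + 8 \sqrt{210}$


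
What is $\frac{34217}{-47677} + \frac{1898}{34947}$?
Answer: $- \frac{1105290553}{1666168119} \approx -0.66337$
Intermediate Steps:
$\frac{34217}{-47677} + \frac{1898}{34947} = 34217 \left(- \frac{1}{47677}\right) + 1898 \cdot \frac{1}{34947} = - \frac{34217}{47677} + \frac{1898}{34947} = - \frac{1105290553}{1666168119}$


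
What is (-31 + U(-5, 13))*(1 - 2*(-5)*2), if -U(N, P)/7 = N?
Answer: 84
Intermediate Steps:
U(N, P) = -7*N
(-31 + U(-5, 13))*(1 - 2*(-5)*2) = (-31 - 7*(-5))*(1 - 2*(-5)*2) = (-31 + 35)*(1 + 10*2) = 4*(1 + 20) = 4*21 = 84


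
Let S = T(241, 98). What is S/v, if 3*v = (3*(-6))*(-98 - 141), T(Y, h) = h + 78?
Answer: 88/717 ≈ 0.12273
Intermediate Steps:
T(Y, h) = 78 + h
v = 1434 (v = ((3*(-6))*(-98 - 141))/3 = (-18*(-239))/3 = (⅓)*4302 = 1434)
S = 176 (S = 78 + 98 = 176)
S/v = 176/1434 = 176*(1/1434) = 88/717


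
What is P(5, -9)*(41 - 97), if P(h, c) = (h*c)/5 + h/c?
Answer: 4816/9 ≈ 535.11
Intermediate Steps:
P(h, c) = h/c + c*h/5 (P(h, c) = (c*h)*(⅕) + h/c = c*h/5 + h/c = h/c + c*h/5)
P(5, -9)*(41 - 97) = (5/(-9) + (⅕)*(-9)*5)*(41 - 97) = (5*(-⅑) - 9)*(-56) = (-5/9 - 9)*(-56) = -86/9*(-56) = 4816/9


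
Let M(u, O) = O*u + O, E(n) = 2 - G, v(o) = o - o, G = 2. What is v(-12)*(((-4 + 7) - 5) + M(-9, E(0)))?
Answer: 0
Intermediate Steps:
v(o) = 0
E(n) = 0 (E(n) = 2 - 1*2 = 2 - 2 = 0)
M(u, O) = O + O*u
v(-12)*(((-4 + 7) - 5) + M(-9, E(0))) = 0*(((-4 + 7) - 5) + 0*(1 - 9)) = 0*((3 - 5) + 0*(-8)) = 0*(-2 + 0) = 0*(-2) = 0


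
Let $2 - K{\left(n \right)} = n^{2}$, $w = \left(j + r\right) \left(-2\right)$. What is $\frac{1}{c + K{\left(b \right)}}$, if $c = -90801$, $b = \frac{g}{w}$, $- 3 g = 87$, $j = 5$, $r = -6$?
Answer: $- \frac{4}{364037} \approx -1.0988 \cdot 10^{-5}$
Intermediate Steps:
$g = -29$ ($g = \left(- \frac{1}{3}\right) 87 = -29$)
$w = 2$ ($w = \left(5 - 6\right) \left(-2\right) = \left(-1\right) \left(-2\right) = 2$)
$b = - \frac{29}{2} \approx -14.5$
$K{\left(n \right)} = 2 - n^{2}$
$\frac{1}{c + K{\left(b \right)}} = \frac{1}{-90801 + \left(2 - \left(- \frac{29}{2}\right)^{2}\right)} = \frac{1}{-90801 + \left(2 - \frac{841}{4}\right)} = \frac{1}{-90801 - \frac{833}{4}} = \frac{1}{- \frac{364037}{4}} = - \frac{4}{364037}$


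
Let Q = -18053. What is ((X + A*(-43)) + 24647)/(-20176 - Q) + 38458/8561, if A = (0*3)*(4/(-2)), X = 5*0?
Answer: -18479519/2596429 ≈ -7.1173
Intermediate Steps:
X = 0
A = 0 (A = 0*(4*(-½)) = 0*(-2) = 0)
((X + A*(-43)) + 24647)/(-20176 - Q) + 38458/8561 = ((0 + 0*(-43)) + 24647)/(-20176 - 1*(-18053)) + 38458/8561 = ((0 + 0) + 24647)/(-20176 + 18053) + 38458*(1/8561) = (0 + 24647)/(-2123) + 5494/1223 = 24647*(-1/2123) + 5494/1223 = -24647/2123 + 5494/1223 = -18479519/2596429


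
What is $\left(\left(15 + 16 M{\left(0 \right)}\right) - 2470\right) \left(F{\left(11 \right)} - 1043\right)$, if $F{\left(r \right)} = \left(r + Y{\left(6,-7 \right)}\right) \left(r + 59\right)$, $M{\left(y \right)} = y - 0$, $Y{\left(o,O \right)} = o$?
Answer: $-360885$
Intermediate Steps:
$M{\left(y \right)} = y$ ($M{\left(y \right)} = y + 0 = y$)
$F{\left(r \right)} = \left(6 + r\right) \left(59 + r\right)$ ($F{\left(r \right)} = \left(r + 6\right) \left(r + 59\right) = \left(6 + r\right) \left(59 + r\right)$)
$\left(\left(15 + 16 M{\left(0 \right)}\right) - 2470\right) \left(F{\left(11 \right)} - 1043\right) = \left(\left(15 + 16 \cdot 0\right) - 2470\right) \left(\left(354 + 11^{2} + 65 \cdot 11\right) - 1043\right) = \left(\left(15 + 0\right) - 2470\right) \left(\left(354 + 121 + 715\right) - 1043\right) = \left(15 - 2470\right) \left(1190 - 1043\right) = \left(-2455\right) 147 = -360885$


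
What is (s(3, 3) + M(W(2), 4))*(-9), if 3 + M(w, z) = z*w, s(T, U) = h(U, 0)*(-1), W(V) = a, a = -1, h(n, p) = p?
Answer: 63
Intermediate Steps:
W(V) = -1
s(T, U) = 0 (s(T, U) = 0*(-1) = 0)
M(w, z) = -3 + w*z (M(w, z) = -3 + z*w = -3 + w*z)
(s(3, 3) + M(W(2), 4))*(-9) = (0 + (-3 - 1*4))*(-9) = (0 + (-3 - 4))*(-9) = (0 - 7)*(-9) = -7*(-9) = 63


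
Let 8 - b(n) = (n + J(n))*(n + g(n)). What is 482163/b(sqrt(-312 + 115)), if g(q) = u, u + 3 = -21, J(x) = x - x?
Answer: 98843415/155497 - 11571912*I*sqrt(197)/155497 ≈ 635.66 - 1044.5*I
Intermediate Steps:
J(x) = 0
u = -24 (u = -3 - 21 = -24)
g(q) = -24
b(n) = 8 - n*(-24 + n) (b(n) = 8 - (n + 0)*(n - 24) = 8 - n*(-24 + n))
482163/b(sqrt(-312 + 115)) = 482163/(8 - (sqrt(-312 + 115))**2 + 24*sqrt(-312 + 115)) = 482163/(8 - (sqrt(-197))**2 + 24*sqrt(-197)) = 482163/(8 - (I*sqrt(197))**2 + 24*(I*sqrt(197))) = 482163/(8 - 1*(-197) + 24*I*sqrt(197)) = 482163/(8 + 197 + 24*I*sqrt(197)) = 482163/(205 + 24*I*sqrt(197))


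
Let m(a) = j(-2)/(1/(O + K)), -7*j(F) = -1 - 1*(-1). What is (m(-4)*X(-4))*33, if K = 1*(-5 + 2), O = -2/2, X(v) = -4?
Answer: 0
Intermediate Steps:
j(F) = 0 (j(F) = -(-1 - 1*(-1))/7 = -(-1 + 1)/7 = -⅐*0 = 0)
O = -1 (O = -2*½ = -1)
K = -3 (K = 1*(-3) = -3)
m(a) = 0 (m(a) = 0/(1/(-1 - 3)) = 0/(1/(-4)) = 0/(-¼) = 0*(-4) = 0)
(m(-4)*X(-4))*33 = (0*(-4))*33 = 0*33 = 0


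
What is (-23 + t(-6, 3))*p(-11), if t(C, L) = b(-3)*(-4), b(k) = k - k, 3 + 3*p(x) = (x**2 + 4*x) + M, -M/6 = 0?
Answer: -1702/3 ≈ -567.33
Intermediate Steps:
M = 0 (M = -6*0 = 0)
p(x) = -1 + x**2/3 + 4*x/3 (p(x) = -1 + ((x**2 + 4*x) + 0)/3 = -1 + (x**2 + 4*x)/3 = -1 + (x**2/3 + 4*x/3) = -1 + x**2/3 + 4*x/3)
b(k) = 0
t(C, L) = 0 (t(C, L) = 0*(-4) = 0)
(-23 + t(-6, 3))*p(-11) = (-23 + 0)*(-1 + (1/3)*(-11)**2 + (4/3)*(-11)) = -23*(-1 + (1/3)*121 - 44/3) = -23*(-1 + 121/3 - 44/3) = -23*74/3 = -1702/3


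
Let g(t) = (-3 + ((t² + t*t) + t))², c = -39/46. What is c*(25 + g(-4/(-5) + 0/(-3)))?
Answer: -315003/14375 ≈ -21.913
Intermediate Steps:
c = -39/46 (c = -39*1/46 = -39/46 ≈ -0.84783)
g(t) = (-3 + t + 2*t²)² (g(t) = (-3 + ((t² + t²) + t))² = (-3 + (2*t² + t))² = (-3 + (t + 2*t²))² = (-3 + t + 2*t²)²)
c*(25 + g(-4/(-5) + 0/(-3))) = -39*(25 + (-3 + (-4/(-5) + 0/(-3)) + 2*(-4/(-5) + 0/(-3))²)²)/46 = -39*(25 + (-3 + (-4*(-⅕) + 0*(-⅓)) + 2*(-4*(-⅕) + 0*(-⅓))²)²)/46 = -39*(25 + (-3 + (⅘ + 0) + 2*(⅘ + 0)²)²)/46 = -39*(25 + (-3 + ⅘ + 2*(⅘)²)²)/46 = -39*(25 + (-3 + ⅘ + 2*(16/25))²)/46 = -39*(25 + (-3 + ⅘ + 32/25)²)/46 = -39*(25 + (-23/25)²)/46 = -39*(25 + 529/625)/46 = -39/46*16154/625 = -315003/14375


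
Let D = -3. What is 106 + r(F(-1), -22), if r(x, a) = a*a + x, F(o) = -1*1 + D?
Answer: 586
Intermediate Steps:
F(o) = -4 (F(o) = -1*1 - 3 = -1 - 3 = -4)
r(x, a) = x + a**2 (r(x, a) = a**2 + x = x + a**2)
106 + r(F(-1), -22) = 106 + (-4 + (-22)**2) = 106 + (-4 + 484) = 106 + 480 = 586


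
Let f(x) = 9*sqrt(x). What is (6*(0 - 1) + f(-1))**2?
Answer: -45 - 108*I ≈ -45.0 - 108.0*I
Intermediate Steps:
(6*(0 - 1) + f(-1))**2 = (6*(0 - 1) + 9*sqrt(-1))**2 = (6*(-1) + 9*I)**2 = (-6 + 9*I)**2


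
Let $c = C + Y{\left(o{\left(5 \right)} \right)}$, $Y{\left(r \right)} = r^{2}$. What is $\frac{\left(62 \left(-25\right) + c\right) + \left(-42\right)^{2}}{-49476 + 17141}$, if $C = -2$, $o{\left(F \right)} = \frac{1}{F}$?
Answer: $- \frac{5301}{808375} \approx -0.0065576$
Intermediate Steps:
$c = - \frac{49}{25}$ ($c = -2 + \left(\frac{1}{5}\right)^{2} = -2 + \frac{1}{25} = - \frac{49}{25} \approx -1.96$)
$\frac{\left(62 \left(-25\right) + c\right) + \left(-42\right)^{2}}{-49476 + 17141} = \frac{\left(62 \left(-25\right) - \frac{49}{25}\right) + \left(-42\right)^{2}}{-49476 + 17141} = \frac{\left(-1550 - \frac{49}{25}\right) + 1764}{-32335} = \left(- \frac{38799}{25} + 1764\right) \left(- \frac{1}{32335}\right) = \frac{5301}{25} \left(- \frac{1}{32335}\right) = - \frac{5301}{808375}$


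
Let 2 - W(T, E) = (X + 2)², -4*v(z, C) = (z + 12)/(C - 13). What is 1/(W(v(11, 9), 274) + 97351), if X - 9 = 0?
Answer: 1/97232 ≈ 1.0285e-5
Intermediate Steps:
v(z, C) = -(12 + z)/(4*(-13 + C)) (v(z, C) = -(z + 12)/(4*(C - 13)) = -(12 + z)/(4*(-13 + C)))
X = 9 (X = 9 + 0 = 9)
W(T, E) = -119 (W(T, E) = 2 - (9 + 2)² = 2 - 1*11² = 2 - 1*121 = 2 - 121 = -119)
1/(W(v(11, 9), 274) + 97351) = 1/(-119 + 97351) = 1/97232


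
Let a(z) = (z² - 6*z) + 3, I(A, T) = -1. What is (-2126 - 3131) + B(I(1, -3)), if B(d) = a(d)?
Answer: -5247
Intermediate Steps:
a(z) = 3 + z² - 6*z
B(d) = 3 + d² - 6*d
(-2126 - 3131) + B(I(1, -3)) = (-2126 - 3131) + (3 + (-1)² - 6*(-1)) = -5257 + (3 + 1 + 6) = -5257 + 10 = -5247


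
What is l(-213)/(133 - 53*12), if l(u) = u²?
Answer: -45369/503 ≈ -90.197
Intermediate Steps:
l(-213)/(133 - 53*12) = (-213)²/(133 - 53*12) = 45369/(133 - 636) = 45369/(-503) = 45369*(-1/503) = -45369/503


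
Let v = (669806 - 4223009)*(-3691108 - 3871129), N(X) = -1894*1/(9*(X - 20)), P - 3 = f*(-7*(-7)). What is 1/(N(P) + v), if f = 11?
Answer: 2349/63118013345314792 ≈ 3.7216e-14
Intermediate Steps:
P = 542 (P = 3 + 11*(-7*(-7)) = 3 + 11*49 = 3 + 539 = 542)
N(X) = -1894/(-180 + 9*X) (N(X) = -1894*1/(9*(-20 + X)) = -1894/(-180 + 9*X))
v = 26870163195111 (v = -3553203*(-7562237) = 26870163195111)
1/(N(P) + v) = 1/(-1894/(-180 + 9*542) + 26870163195111) = 1/(-1894/(-180 + 4878) + 26870163195111) = 1/(-1894/4698 + 26870163195111) = 1/(-1894*1/4698 + 26870163195111) = 1/(-947/2349 + 26870163195111) = 1/(63118013345314792/2349) = 2349/63118013345314792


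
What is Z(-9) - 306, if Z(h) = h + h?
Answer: -324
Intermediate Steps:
Z(h) = 2*h
Z(-9) - 306 = 2*(-9) - 306 = -18 - 306 = -324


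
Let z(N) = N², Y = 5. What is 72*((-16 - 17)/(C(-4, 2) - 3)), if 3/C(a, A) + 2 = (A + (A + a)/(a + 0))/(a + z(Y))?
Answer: 5688/11 ≈ 517.09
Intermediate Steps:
C(a, A) = 3/(-2 + (A + (A + a)/a)/(25 + a)) (C(a, A) = 3/(-2 + (A + (A + a)/(a + 0))/(a + 5²)) = 3/(-2 + (A + (A + a)/a)/(a + 25)) = 3/(-2 + (A + (A + a)/a)/(25 + a)))
72*((-16 - 17)/(C(-4, 2) - 3)) = 72*((-16 - 17)/(3*(-4)*(25 - 4)/(2 - 49*(-4) - 2*(-4)² + 2*(-4)) - 3)) = 72*(-33/(3*(-4)*21/(2 + 196 - 2*16 - 8) - 3)) = 72*(-33/(3*(-4)*21/(2 + 196 - 32 - 8) - 3)) = 72*(-33/(3*(-4)*21/158 - 3)) = 72*(-33/(3*(-4)*(1/158)*21 - 3)) = 72*(-33/(-126/79 - 3)) = 72*(-33/(-363/79)) = 72*(-33*(-79/363)) = 72*(79/11) = 5688/11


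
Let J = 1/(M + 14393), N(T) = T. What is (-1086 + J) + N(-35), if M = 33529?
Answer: -53720561/47922 ≈ -1121.0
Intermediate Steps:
J = 1/47922 (J = 1/(33529 + 14393) = 1/47922 ≈ 2.0867e-5)
(-1086 + J) + N(-35) = (-1086 + 1/47922) - 35 = -52043291/47922 - 35 = -53720561/47922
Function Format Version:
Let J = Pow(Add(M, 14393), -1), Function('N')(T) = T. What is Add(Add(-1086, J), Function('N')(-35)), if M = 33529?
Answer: Rational(-53720561, 47922) ≈ -1121.0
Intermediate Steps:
J = Rational(1, 47922) (J = Pow(Add(33529, 14393), -1) = Pow(47922, -1) = Rational(1, 47922) ≈ 2.0867e-5)
Add(Add(-1086, J), Function('N')(-35)) = Add(Add(-1086, Rational(1, 47922)), -35) = Add(Rational(-52043291, 47922), -35) = Rational(-53720561, 47922)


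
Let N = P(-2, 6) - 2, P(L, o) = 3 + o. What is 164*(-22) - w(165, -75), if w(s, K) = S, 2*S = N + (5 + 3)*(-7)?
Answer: -7167/2 ≈ -3583.5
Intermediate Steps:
N = 7 (N = (3 + 6) - 2 = 9 - 2 = 7)
S = -49/2 (S = (7 + (5 + 3)*(-7))/2 = (7 + 8*(-7))/2 = (7 - 56)/2 = (1/2)*(-49) = -49/2 ≈ -24.500)
w(s, K) = -49/2
164*(-22) - w(165, -75) = 164*(-22) - 1*(-49/2) = -3608 + 49/2 = -7167/2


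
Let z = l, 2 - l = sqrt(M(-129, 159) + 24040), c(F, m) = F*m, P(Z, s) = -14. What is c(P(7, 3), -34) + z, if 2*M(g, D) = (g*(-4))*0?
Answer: 478 - 2*sqrt(6010) ≈ 322.95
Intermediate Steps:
M(g, D) = 0 (M(g, D) = ((g*(-4))*0)/2 = (-4*g*0)/2 = (1/2)*0 = 0)
l = 2 - 2*sqrt(6010) (l = 2 - sqrt(0 + 24040) = 2 - sqrt(24040) = 2 - 2*sqrt(6010) ≈ -153.05)
z = 2 - 2*sqrt(6010) ≈ -153.05
c(P(7, 3), -34) + z = -14*(-34) + (2 - 2*sqrt(6010)) = 476 + (2 - 2*sqrt(6010)) = 478 - 2*sqrt(6010)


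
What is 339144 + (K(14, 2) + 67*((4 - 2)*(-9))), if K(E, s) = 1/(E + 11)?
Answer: 8448451/25 ≈ 3.3794e+5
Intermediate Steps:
K(E, s) = 1/(11 + E)
339144 + (K(14, 2) + 67*((4 - 2)*(-9))) = 339144 + (1/(11 + 14) + 67*((4 - 2)*(-9))) = 339144 + (1/25 + 67*(2*(-9))) = 339144 + (1/25 + 67*(-18)) = 339144 + (1/25 - 1206) = 339144 - 30149/25 = 8448451/25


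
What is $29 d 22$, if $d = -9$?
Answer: $-5742$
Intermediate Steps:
$29 d 22 = 29 \left(-9\right) 22 = \left(-261\right) 22 = -5742$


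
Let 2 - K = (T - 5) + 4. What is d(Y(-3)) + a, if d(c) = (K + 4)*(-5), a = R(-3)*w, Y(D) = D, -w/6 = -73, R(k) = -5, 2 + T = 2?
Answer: -2225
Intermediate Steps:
T = 0 (T = -2 + 2 = 0)
w = 438 (w = -6*(-73) = 438)
a = -2190 (a = -5*438 = -2190)
K = 3 (K = 2 - ((0 - 5) + 4) = 2 - (-5 + 4) = 2 - 1*(-1) = 2 + 1 = 3)
d(c) = -35 (d(c) = (3 + 4)*(-5) = 7*(-5) = -35)
d(Y(-3)) + a = -35 - 2190 = -2225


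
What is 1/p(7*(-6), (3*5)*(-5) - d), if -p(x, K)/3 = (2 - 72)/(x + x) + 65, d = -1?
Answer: -2/395 ≈ -0.0050633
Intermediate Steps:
p(x, K) = -195 + 105/x (p(x, K) = -3*((2 - 72)/(x + x) + 65) = -3*(-70*1/(2*x) + 65) = -3*(-35/x + 65) = -3*(65 - 35/x) = -195 + 105/x)
1/p(7*(-6), (3*5)*(-5) - d) = 1/(-195 + 105/((7*(-6)))) = 1/(-195 + 105/(-42)) = 1/(-195 + 105*(-1/42)) = 1/(-195 - 5/2) = 1/(-395/2) = -2/395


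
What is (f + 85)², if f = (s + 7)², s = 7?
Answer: 78961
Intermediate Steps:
f = 196 (f = (7 + 7)² = 14² = 196)
(f + 85)² = (196 + 85)² = 281² = 78961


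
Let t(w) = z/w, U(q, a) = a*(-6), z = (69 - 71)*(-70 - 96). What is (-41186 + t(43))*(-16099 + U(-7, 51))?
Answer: 29047775730/43 ≈ 6.7553e+8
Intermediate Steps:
z = 332 (z = -2*(-166) = 332)
U(q, a) = -6*a
t(w) = 332/w
(-41186 + t(43))*(-16099 + U(-7, 51)) = (-41186 + 332/43)*(-16099 - 6*51) = (-41186 + 332*(1/43))*(-16099 - 306) = (-41186 + 332/43)*(-16405) = -1770666/43*(-16405) = 29047775730/43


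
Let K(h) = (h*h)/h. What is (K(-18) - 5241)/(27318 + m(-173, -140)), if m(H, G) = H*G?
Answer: -5259/51538 ≈ -0.10204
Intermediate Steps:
K(h) = h (K(h) = h²/h = h)
m(H, G) = G*H
(K(-18) - 5241)/(27318 + m(-173, -140)) = (-18 - 5241)/(27318 - 140*(-173)) = -5259/(27318 + 24220) = -5259/51538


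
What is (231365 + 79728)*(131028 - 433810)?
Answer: -94193360726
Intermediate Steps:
(231365 + 79728)*(131028 - 433810) = 311093*(-302782) = -94193360726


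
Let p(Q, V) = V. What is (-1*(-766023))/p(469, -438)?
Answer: -255341/146 ≈ -1748.9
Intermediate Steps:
(-1*(-766023))/p(469, -438) = -1*(-766023)/(-438) = 766023*(-1/438) = -255341/146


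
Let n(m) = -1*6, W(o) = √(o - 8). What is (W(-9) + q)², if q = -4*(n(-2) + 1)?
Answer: (20 + I*√17)² ≈ 383.0 + 164.92*I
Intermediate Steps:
W(o) = √(-8 + o)
n(m) = -6
q = 20 (q = -4*(-6 + 1) = -4*(-5) = 20)
(W(-9) + q)² = (√(-8 - 9) + 20)² = (√(-17) + 20)² = (I*√17 + 20)² = (20 + I*√17)²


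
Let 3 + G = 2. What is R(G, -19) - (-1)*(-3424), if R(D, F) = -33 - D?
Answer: -3456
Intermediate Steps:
G = -1 (G = -3 + 2 = -1)
R(G, -19) - (-1)*(-3424) = (-33 - 1*(-1)) - (-1)*(-3424) = (-33 + 1) - 1*3424 = -32 - 3424 = -3456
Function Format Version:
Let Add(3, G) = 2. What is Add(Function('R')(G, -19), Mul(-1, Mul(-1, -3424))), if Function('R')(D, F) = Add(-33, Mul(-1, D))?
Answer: -3456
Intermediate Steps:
G = -1 (G = Add(-3, 2) = -1)
Add(Function('R')(G, -19), Mul(-1, Mul(-1, -3424))) = Add(Add(-33, Mul(-1, -1)), Mul(-1, Mul(-1, -3424))) = Add(Add(-33, 1), Mul(-1, 3424)) = Add(-32, -3424) = -3456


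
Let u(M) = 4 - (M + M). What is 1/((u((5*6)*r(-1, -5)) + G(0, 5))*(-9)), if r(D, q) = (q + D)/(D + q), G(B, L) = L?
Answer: 1/459 ≈ 0.0021787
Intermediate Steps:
r(D, q) = 1 (r(D, q) = (D + q)/(D + q) = 1)
u(M) = 4 - 2*M
1/((u((5*6)*r(-1, -5)) + G(0, 5))*(-9)) = 1/(((4 - 2*5*6) + 5)*(-9)) = 1/(((4 - 60) + 5)*(-9)) = 1/((-56 + 5)*(-9)) = 1/(-51*(-9)) = 1/459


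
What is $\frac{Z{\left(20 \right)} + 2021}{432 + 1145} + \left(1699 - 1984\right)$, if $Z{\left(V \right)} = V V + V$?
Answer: $- \frac{447004}{1577} \approx -283.45$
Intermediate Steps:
$Z{\left(V \right)} = V + V^{2}$ ($Z{\left(V \right)} = V^{2} + V = V + V^{2}$)
$\frac{Z{\left(20 \right)} + 2021}{432 + 1145} + \left(1699 - 1984\right) = \frac{20 \left(1 + 20\right) + 2021}{432 + 1145} + \left(1699 - 1984\right) = \frac{20 \cdot 21 + 2021}{1577} + \left(1699 - 1984\right) = \left(420 + 2021\right) \frac{1}{1577} - 285 = 2441 \cdot \frac{1}{1577} - 285 = \frac{2441}{1577} - 285 = - \frac{447004}{1577}$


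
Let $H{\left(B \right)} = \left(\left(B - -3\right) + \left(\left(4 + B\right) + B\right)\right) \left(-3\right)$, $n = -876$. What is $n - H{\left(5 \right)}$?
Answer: $-810$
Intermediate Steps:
$H{\left(B \right)} = -21 - 9 B$ ($H{\left(B \right)} = \left(\left(B + 3\right) + \left(4 + 2 B\right)\right) \left(-3\right) = \left(\left(3 + B\right) + \left(4 + 2 B\right)\right) \left(-3\right) = \left(7 + 3 B\right) \left(-3\right) = -21 - 9 B$)
$n - H{\left(5 \right)} = -876 - \left(-21 - 45\right) = -876 - -66 = -876 + 66 = -810$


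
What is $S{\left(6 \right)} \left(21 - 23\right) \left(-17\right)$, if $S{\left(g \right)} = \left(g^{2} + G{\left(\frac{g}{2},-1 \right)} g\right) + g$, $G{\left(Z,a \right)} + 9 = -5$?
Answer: $-1428$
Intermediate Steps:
$G{\left(Z,a \right)} = -14$ ($G{\left(Z,a \right)} = -9 - 5 = -14$)
$S{\left(g \right)} = g^{2} - 13 g$ ($S{\left(g \right)} = \left(g^{2} - 14 g\right) + g = g^{2} - 13 g$)
$S{\left(6 \right)} \left(21 - 23\right) \left(-17\right) = 6 \left(-13 + 6\right) \left(21 - 23\right) \left(-17\right) = 6 \left(-7\right) \left(-2\right) \left(-17\right) = \left(-42\right) \left(-2\right) \left(-17\right) = 84 \left(-17\right) = -1428$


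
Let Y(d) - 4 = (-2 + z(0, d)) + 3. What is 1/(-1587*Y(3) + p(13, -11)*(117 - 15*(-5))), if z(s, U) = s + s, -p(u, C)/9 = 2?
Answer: -1/11391 ≈ -8.7789e-5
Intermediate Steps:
p(u, C) = -18 (p(u, C) = -9*2 = -18)
z(s, U) = 2*s
Y(d) = 5 (Y(d) = 4 + ((-2 + 2*0) + 3) = 4 + ((-2 + 0) + 3) = 4 + (-2 + 3) = 4 + 1 = 5)
1/(-1587*Y(3) + p(13, -11)*(117 - 15*(-5))) = 1/(-1587*5 - 18*(117 - 15*(-5))) = 1/(-7935 - 18*(117 + 75)) = 1/(-7935 - 18*192) = 1/(-7935 - 3456) = 1/(-11391) = -1/11391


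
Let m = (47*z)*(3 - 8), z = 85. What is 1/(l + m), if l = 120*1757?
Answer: 1/190865 ≈ 5.2393e-6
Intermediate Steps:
l = 210840
m = -19975 (m = (47*85)*(3 - 8) = 3995*(-5) = -19975)
1/(l + m) = 1/(210840 - 19975) = 1/190865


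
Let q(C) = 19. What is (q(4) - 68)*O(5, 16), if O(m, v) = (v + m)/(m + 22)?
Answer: -343/9 ≈ -38.111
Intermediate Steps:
O(m, v) = (m + v)/(22 + m)
(q(4) - 68)*O(5, 16) = (19 - 68)*((5 + 16)/(22 + 5)) = -49*21/27 = -49*7/9 = -343/9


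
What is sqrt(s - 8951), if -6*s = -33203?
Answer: I*sqrt(123018)/6 ≈ 58.457*I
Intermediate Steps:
s = 33203/6 (s = -1/6*(-33203) = 33203/6 ≈ 5533.8)
sqrt(s - 8951) = sqrt(33203/6 - 8951) = sqrt(-20503/6) = I*sqrt(123018)/6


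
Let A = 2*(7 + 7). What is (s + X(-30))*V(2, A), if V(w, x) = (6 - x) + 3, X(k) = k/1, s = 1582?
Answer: -29488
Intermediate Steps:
A = 28 (A = 2*14 = 28)
X(k) = k (X(k) = k*1 = k)
V(w, x) = 9 - x
(s + X(-30))*V(2, A) = (1582 - 30)*(9 - 1*28) = 1552*(9 - 28) = 1552*(-19) = -29488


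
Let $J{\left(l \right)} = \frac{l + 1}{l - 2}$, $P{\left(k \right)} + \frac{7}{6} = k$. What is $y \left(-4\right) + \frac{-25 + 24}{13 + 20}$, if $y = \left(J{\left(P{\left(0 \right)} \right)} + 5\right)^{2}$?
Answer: $- \frac{1216873}{11913} \approx -102.15$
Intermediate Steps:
$P{\left(k \right)} = - \frac{7}{6} + k$
$J{\left(l \right)} = \frac{1 + l}{-2 + l}$
$y = \frac{9216}{361}$ ($y = \left(\frac{1 + \left(- \frac{7}{6} + 0\right)}{-2 + \left(- \frac{7}{6} + 0\right)} + 5\right)^{2} = \left(\frac{1 - \frac{7}{6}}{-2 - \frac{7}{6}} + 5\right)^{2} = \left(\frac{1}{- \frac{19}{6}} \left(- \frac{1}{6}\right) + 5\right)^{2} = \left(\left(- \frac{6}{19}\right) \left(- \frac{1}{6}\right) + 5\right)^{2} = \left(\frac{1}{19} + 5\right)^{2} = \left(\frac{96}{19}\right)^{2} = \frac{9216}{361} \approx 25.529$)
$y \left(-4\right) + \frac{-25 + 24}{13 + 20} = \frac{9216}{361} \left(-4\right) + \frac{-25 + 24}{13 + 20} = - \frac{36864}{361} - \frac{1}{33} = - \frac{1216873}{11913}$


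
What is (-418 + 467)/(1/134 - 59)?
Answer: -6566/7905 ≈ -0.83061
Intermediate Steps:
(-418 + 467)/(1/134 - 59) = 49/(1/134 - 59) = 49/(-7905/134) = 49*(-134/7905) = -6566/7905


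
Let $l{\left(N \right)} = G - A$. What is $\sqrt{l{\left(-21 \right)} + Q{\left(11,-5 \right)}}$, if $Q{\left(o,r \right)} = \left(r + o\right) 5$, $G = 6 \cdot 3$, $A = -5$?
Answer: $\sqrt{53} \approx 7.2801$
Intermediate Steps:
$G = 18$
$Q{\left(o,r \right)} = 5 o + 5 r$ ($Q{\left(o,r \right)} = \left(o + r\right) 5 = 5 o + 5 r$)
$l{\left(N \right)} = 23$ ($l{\left(N \right)} = 18 - -5 = 18 + 5 = 23$)
$\sqrt{l{\left(-21 \right)} + Q{\left(11,-5 \right)}} = \sqrt{23 + \left(5 \cdot 11 + 5 \left(-5\right)\right)} = \sqrt{23 + \left(55 - 25\right)} = \sqrt{23 + 30} = \sqrt{53}$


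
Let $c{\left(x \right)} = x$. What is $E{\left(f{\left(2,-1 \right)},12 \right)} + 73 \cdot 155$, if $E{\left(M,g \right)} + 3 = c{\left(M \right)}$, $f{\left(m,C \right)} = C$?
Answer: $11311$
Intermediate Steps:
$E{\left(M,g \right)} = -3 + M$
$E{\left(f{\left(2,-1 \right)},12 \right)} + 73 \cdot 155 = \left(-3 - 1\right) + 73 \cdot 155 = -4 + 11315 = 11311$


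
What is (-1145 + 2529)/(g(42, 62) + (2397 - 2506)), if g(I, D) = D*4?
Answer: 1384/139 ≈ 9.9568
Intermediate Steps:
g(I, D) = 4*D
(-1145 + 2529)/(g(42, 62) + (2397 - 2506)) = (-1145 + 2529)/(4*62 + (2397 - 2506)) = 1384/(248 - 109) = 1384/139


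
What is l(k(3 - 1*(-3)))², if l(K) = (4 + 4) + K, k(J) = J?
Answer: 196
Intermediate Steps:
l(K) = 8 + K
l(k(3 - 1*(-3)))² = (8 + (3 - 1*(-3)))² = (8 + (3 + 3))² = (8 + 6)² = 14² = 196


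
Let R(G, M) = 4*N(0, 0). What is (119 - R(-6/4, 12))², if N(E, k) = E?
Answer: 14161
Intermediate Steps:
R(G, M) = 0 (R(G, M) = 4*0 = 0)
(119 - R(-6/4, 12))² = (119 - 1*0)² = (119 + 0)² = 119² = 14161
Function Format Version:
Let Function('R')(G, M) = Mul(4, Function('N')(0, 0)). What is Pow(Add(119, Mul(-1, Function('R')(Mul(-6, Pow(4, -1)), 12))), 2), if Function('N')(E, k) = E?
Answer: 14161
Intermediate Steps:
Function('R')(G, M) = 0 (Function('R')(G, M) = Mul(4, 0) = 0)
Pow(Add(119, Mul(-1, Function('R')(Mul(-6, Pow(4, -1)), 12))), 2) = Pow(Add(119, Mul(-1, 0)), 2) = Pow(Add(119, 0), 2) = Pow(119, 2) = 14161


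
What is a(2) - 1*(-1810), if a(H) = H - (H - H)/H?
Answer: 1812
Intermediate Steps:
a(H) = H (a(H) = H - 0/H = H - 1*0 = H + 0 = H)
a(2) - 1*(-1810) = 2 - 1*(-1810) = 2 + 1810 = 1812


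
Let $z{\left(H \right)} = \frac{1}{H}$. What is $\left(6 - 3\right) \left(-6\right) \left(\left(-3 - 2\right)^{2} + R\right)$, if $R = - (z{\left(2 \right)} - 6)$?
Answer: $-549$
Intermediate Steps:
$R = \frac{11}{2}$ ($R = - (\frac{1}{2} - 6) = \left(-1\right) \left(- \frac{11}{2}\right) = \frac{11}{2} \approx 5.5$)
$\left(6 - 3\right) \left(-6\right) \left(\left(-3 - 2\right)^{2} + R\right) = \left(6 - 3\right) \left(-6\right) \left(\left(-3 - 2\right)^{2} + \frac{11}{2}\right) = 3 \left(-6\right) \left(\left(-5\right)^{2} + \frac{11}{2}\right) = - 18 \left(25 + \frac{11}{2}\right) = \left(-18\right) \frac{61}{2} = -549$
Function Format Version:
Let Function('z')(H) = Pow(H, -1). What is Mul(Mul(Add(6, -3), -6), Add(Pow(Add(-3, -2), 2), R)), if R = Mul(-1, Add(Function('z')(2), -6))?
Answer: -549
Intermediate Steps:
R = Rational(11, 2) (R = Mul(-1, Add(Pow(2, -1), -6)) = Mul(-1, Add(Rational(1, 2), -6)) = Mul(-1, Rational(-11, 2)) = Rational(11, 2) ≈ 5.5000)
Mul(Mul(Add(6, -3), -6), Add(Pow(Add(-3, -2), 2), R)) = Mul(Mul(Add(6, -3), -6), Add(Pow(Add(-3, -2), 2), Rational(11, 2))) = Mul(Mul(3, -6), Add(Pow(-5, 2), Rational(11, 2))) = Mul(-18, Add(25, Rational(11, 2))) = Mul(-18, Rational(61, 2)) = -549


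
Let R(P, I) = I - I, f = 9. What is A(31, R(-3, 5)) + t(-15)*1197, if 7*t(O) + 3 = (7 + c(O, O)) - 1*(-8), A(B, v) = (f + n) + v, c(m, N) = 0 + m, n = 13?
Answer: -491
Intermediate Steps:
R(P, I) = 0
c(m, N) = m
A(B, v) = 22 + v (A(B, v) = (9 + 13) + v = 22 + v)
t(O) = 12/7 + O/7 (t(O) = -3/7 + ((7 + O) - 1*(-8))/7 = -3/7 + ((7 + O) + 8)/7 = -3/7 + (15 + O)/7 = -3/7 + (15/7 + O/7) = 12/7 + O/7)
A(31, R(-3, 5)) + t(-15)*1197 = (22 + 0) + (12/7 + (⅐)*(-15))*1197 = 22 + (12/7 - 15/7)*1197 = 22 - 3/7*1197 = 22 - 513 = -491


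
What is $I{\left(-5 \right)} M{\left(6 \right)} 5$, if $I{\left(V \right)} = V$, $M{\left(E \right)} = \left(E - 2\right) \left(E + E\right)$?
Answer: $-1200$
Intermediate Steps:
$M{\left(E \right)} = 2 E \left(-2 + E\right)$ ($M{\left(E \right)} = \left(-2 + E\right) 2 E = 2 E \left(-2 + E\right)$)
$I{\left(-5 \right)} M{\left(6 \right)} 5 = - 5 \cdot 2 \cdot 6 \left(-2 + 6\right) 5 = - 5 \cdot 2 \cdot 6 \cdot 4 \cdot 5 = \left(-5\right) 48 \cdot 5 = \left(-240\right) 5 = -1200$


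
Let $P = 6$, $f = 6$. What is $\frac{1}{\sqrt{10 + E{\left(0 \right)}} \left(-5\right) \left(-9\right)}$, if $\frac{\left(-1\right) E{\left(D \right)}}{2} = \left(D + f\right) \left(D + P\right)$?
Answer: $- \frac{i \sqrt{62}}{2790} \approx - 0.0028222 i$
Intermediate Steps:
$E{\left(D \right)} = - 2 \left(6 + D\right)^{2}$ ($E{\left(D \right)} = - 2 \left(D + 6\right) \left(D + 6\right) = - 2 \left(6 + D\right) \left(6 + D\right) = - 2 \left(6 + D\right)^{2}$)
$\frac{1}{\sqrt{10 + E{\left(0 \right)}} \left(-5\right) \left(-9\right)} = \frac{1}{\sqrt{10 - \left(72 + 2 \cdot 0^{2}\right)} \left(-5\right) \left(-9\right)} = \frac{1}{\sqrt{10 - 72} \left(-5\right) \left(-9\right)} = \frac{1}{\sqrt{-62} \left(-5\right) \left(-9\right)} = \frac{1}{i \sqrt{62} \left(-5\right) \left(-9\right)} = \frac{1}{- 5 i \sqrt{62} \left(-9\right)} = \frac{1}{45 i \sqrt{62}} = - \frac{i \sqrt{62}}{2790}$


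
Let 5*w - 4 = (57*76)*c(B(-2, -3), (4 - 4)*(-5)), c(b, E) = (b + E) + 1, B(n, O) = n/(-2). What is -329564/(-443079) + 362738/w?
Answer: 403232306131/1920304386 ≈ 209.98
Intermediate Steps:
B(n, O) = -n/2 (B(n, O) = n*(-1/2) = -n/2)
c(b, E) = 1 + E + b (c(b, E) = (E + b) + 1 = 1 + E + b)
w = 8668/5 (w = 4/5 + ((57*76)*(1 + (4 - 4)*(-5) - 1/2*(-2)))/5 = 4/5 + (4332*(1 + 0*(-5) + 1))/5 = 4/5 + (4332*(1 + 0 + 1))/5 = 4/5 + (4332*2)/5 = 4/5 + (1/5)*8664 = 4/5 + 8664/5 = 8668/5 ≈ 1733.6)
-329564/(-443079) + 362738/w = -329564/(-443079) + 362738/(8668/5) = -329564*(-1/443079) + 362738*(5/8668) = 329564/443079 + 906845/4334 = 403232306131/1920304386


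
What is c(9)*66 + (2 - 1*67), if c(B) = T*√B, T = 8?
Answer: 1519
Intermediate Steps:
c(B) = 8*√B
c(9)*66 + (2 - 1*67) = (8*√9)*66 + (2 - 1*67) = (8*3)*66 + (2 - 67) = 24*66 - 65 = 1584 - 65 = 1519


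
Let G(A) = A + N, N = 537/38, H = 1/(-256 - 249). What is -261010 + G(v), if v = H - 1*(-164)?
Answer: -5005363593/19190 ≈ -2.6083e+5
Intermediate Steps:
H = -1/505 (H = 1/(-505) = -1/505 ≈ -0.0019802)
v = 82819/505 (v = -1/505 - 1*(-164) = -1/505 + 164 = 82819/505 ≈ 164.00)
N = 537/38 (N = 537*(1/38) = 537/38 ≈ 14.132)
G(A) = 537/38 + A (G(A) = A + 537/38 = 537/38 + A)
-261010 + G(v) = -261010 + (537/38 + 82819/505) = -261010 + 3418307/19190 = -5005363593/19190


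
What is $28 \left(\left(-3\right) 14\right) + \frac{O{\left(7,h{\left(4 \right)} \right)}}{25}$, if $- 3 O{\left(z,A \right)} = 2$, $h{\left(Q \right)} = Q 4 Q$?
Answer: $- \frac{88202}{75} \approx -1176.0$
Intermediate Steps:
$h{\left(Q \right)} = 4 Q^{2}$ ($h{\left(Q \right)} = 4 Q Q = 4 Q^{2}$)
$O{\left(z,A \right)} = - \frac{2}{3}$ ($O{\left(z,A \right)} = \left(- \frac{1}{3}\right) 2 = - \frac{2}{3}$)
$28 \left(\left(-3\right) 14\right) + \frac{O{\left(7,h{\left(4 \right)} \right)}}{25} = 28 \left(\left(-3\right) 14\right) - \frac{2}{3 \cdot 25} = 28 \left(-42\right) - \frac{2}{75} = -1176 - \frac{2}{75} = - \frac{88202}{75}$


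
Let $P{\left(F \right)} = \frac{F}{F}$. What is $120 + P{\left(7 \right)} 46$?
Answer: $166$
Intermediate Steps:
$P{\left(F \right)} = 1$
$120 + P{\left(7 \right)} 46 = 120 + 1 \cdot 46 = 120 + 46 = 166$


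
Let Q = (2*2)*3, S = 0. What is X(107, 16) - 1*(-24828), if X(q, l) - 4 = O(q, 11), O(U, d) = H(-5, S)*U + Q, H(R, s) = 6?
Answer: 25486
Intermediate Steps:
Q = 12 (Q = 4*3 = 12)
O(U, d) = 12 + 6*U (O(U, d) = 6*U + 12 = 12 + 6*U)
X(q, l) = 16 + 6*q (X(q, l) = 4 + (12 + 6*q) = 16 + 6*q)
X(107, 16) - 1*(-24828) = (16 + 6*107) - 1*(-24828) = (16 + 642) + 24828 = 658 + 24828 = 25486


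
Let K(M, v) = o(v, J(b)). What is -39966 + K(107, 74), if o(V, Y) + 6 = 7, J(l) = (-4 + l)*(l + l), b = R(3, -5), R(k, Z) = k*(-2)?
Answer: -39965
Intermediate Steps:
R(k, Z) = -2*k
b = -6 (b = -2*3 = -6)
J(l) = 2*l*(-4 + l) (J(l) = (-4 + l)*(2*l) = 2*l*(-4 + l))
o(V, Y) = 1 (o(V, Y) = -6 + 7 = 1)
K(M, v) = 1
-39966 + K(107, 74) = -39966 + 1 = -39965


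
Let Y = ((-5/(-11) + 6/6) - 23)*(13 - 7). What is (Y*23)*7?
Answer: -228942/11 ≈ -20813.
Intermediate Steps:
Y = -1422/11 (Y = ((-5*(-1/11) + 6*(⅙)) - 23)*6 = ((5/11 + 1) - 23)*6 = (16/11 - 23)*6 = -237/11*6 = -1422/11 ≈ -129.27)
(Y*23)*7 = -1422/11*23*7 = -32706/11*7 = -228942/11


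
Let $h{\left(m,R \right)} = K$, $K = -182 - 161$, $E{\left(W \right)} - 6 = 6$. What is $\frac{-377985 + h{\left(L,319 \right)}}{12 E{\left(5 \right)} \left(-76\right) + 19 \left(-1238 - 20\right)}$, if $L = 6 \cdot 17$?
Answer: $\frac{76}{7} \approx 10.857$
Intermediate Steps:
$E{\left(W \right)} = 12$ ($E{\left(W \right)} = 6 + 6 = 12$)
$L = 102$
$K = -343$ ($K = -182 - 161 = -343$)
$h{\left(m,R \right)} = -343$
$\frac{-377985 + h{\left(L,319 \right)}}{12 E{\left(5 \right)} \left(-76\right) + 19 \left(-1238 - 20\right)} = \frac{-377985 - 343}{12 \cdot 12 \left(-76\right) + 19 \left(-1238 - 20\right)} = - \frac{378328}{144 \left(-76\right) + 19 \left(-1258\right)} = - \frac{378328}{-10944 - 23902} = - \frac{378328}{-34846} = \left(-378328\right) \left(- \frac{1}{34846}\right) = \frac{76}{7}$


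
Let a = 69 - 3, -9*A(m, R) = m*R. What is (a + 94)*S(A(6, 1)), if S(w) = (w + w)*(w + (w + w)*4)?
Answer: 1280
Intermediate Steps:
A(m, R) = -R*m/9 (A(m, R) = -m*R/9 = -R*m/9)
a = 66
S(w) = 18*w**2 (S(w) = (2*w)*(w + (2*w)*4) = (2*w)*(w + 8*w) = (2*w)*(9*w) = 18*w**2)
(a + 94)*S(A(6, 1)) = (66 + 94)*(18*(-1/9*1*6)**2) = 160*(18*(-2/3)**2) = 160*(18*(4/9)) = 160*8 = 1280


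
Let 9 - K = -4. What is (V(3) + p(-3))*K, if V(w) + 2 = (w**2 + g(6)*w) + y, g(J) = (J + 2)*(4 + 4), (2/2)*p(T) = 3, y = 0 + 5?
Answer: 2691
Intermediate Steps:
K = 13 (K = 9 - 1*(-4) = 9 + 4 = 13)
y = 5
p(T) = 3
g(J) = 16 + 8*J (g(J) = (2 + J)*8 = 16 + 8*J)
V(w) = 3 + w**2 + 64*w (V(w) = -2 + ((w**2 + (16 + 8*6)*w) + 5) = -2 + ((w**2 + (16 + 48)*w) + 5) = -2 + ((w**2 + 64*w) + 5) = -2 + (5 + w**2 + 64*w) = 3 + w**2 + 64*w)
(V(3) + p(-3))*K = ((3 + 3**2 + 64*3) + 3)*13 = ((3 + 9 + 192) + 3)*13 = (204 + 3)*13 = 207*13 = 2691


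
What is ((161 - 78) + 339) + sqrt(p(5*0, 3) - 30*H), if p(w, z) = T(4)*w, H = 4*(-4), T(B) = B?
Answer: 422 + 4*sqrt(30) ≈ 443.91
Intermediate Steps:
H = -16
p(w, z) = 4*w
((161 - 78) + 339) + sqrt(p(5*0, 3) - 30*H) = ((161 - 78) + 339) + sqrt(4*(5*0) - 30*(-16)) = (83 + 339) + sqrt(4*0 + 480) = 422 + sqrt(0 + 480) = 422 + sqrt(480) = 422 + 4*sqrt(30)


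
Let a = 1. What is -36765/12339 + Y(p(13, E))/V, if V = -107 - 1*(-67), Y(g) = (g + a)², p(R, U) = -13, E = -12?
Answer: -45103/6855 ≈ -6.5796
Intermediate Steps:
Y(g) = (1 + g)² (Y(g) = (g + 1)² = (1 + g)²)
V = -40 (V = -107 + 67 = -40)
-36765/12339 + Y(p(13, E))/V = -36765/12339 + (1 - 13)²/(-40) = -36765*1/12339 + (-12)²*(-1/40) = -4085/1371 + 144*(-1/40) = -4085/1371 - 18/5 = -45103/6855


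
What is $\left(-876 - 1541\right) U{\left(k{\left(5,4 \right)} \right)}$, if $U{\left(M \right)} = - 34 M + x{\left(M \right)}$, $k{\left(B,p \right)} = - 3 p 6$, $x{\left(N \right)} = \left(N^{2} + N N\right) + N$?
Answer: $-30802248$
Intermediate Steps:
$x{\left(N \right)} = N + 2 N^{2}$ ($x{\left(N \right)} = \left(N^{2} + N^{2}\right) + N = 2 N^{2} + N = N + 2 N^{2}$)
$k{\left(B,p \right)} = - 18 p$
$U{\left(M \right)} = - 34 M + M \left(1 + 2 M\right)$
$\left(-876 - 1541\right) U{\left(k{\left(5,4 \right)} \right)} = \left(-876 - 1541\right) \left(-18\right) 4 \left(-33 + 2 \left(\left(-18\right) 4\right)\right) = - 2417 \left(- 72 \left(-33 + 2 \left(-72\right)\right)\right) = - 2417 \left(- 72 \left(-33 - 144\right)\right) = - 2417 \left(\left(-72\right) \left(-177\right)\right) = \left(-2417\right) 12744 = -30802248$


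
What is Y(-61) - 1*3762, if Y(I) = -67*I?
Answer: 325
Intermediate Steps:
Y(-61) - 1*3762 = -67*(-61) - 1*3762 = 4087 - 3762 = 325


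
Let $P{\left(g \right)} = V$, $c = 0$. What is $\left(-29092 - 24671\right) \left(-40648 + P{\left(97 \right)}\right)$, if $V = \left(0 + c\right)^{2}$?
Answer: $2185358424$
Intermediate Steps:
$V = 0$ ($V = \left(0 + 0\right)^{2} = 0^{2} = 0$)
$P{\left(g \right)} = 0$
$\left(-29092 - 24671\right) \left(-40648 + P{\left(97 \right)}\right) = \left(-29092 - 24671\right) \left(-40648 + 0\right) = \left(-53763\right) \left(-40648\right) = 2185358424$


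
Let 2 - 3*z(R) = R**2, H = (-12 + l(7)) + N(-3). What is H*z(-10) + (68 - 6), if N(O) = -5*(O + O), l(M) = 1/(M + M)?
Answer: -1585/3 ≈ -528.33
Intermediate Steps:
l(M) = 1/(2*M)
N(O) = -10*O
H = 253/14 (H = (-12 + (1/2)/7) - 10*(-3) = (-12 + (1/2)*(1/7)) + 30 = (-12 + 1/14) + 30 = -167/14 + 30 = 253/14 ≈ 18.071)
z(R) = 2/3 - R**2/3
H*z(-10) + (68 - 6) = 253*(2/3 - 1/3*(-10)**2)/14 + (68 - 6) = 253*(2/3 - 1/3*100)/14 + 62 = 253*(2/3 - 100/3)/14 + 62 = (253/14)*(-98/3) + 62 = -1771/3 + 62 = -1585/3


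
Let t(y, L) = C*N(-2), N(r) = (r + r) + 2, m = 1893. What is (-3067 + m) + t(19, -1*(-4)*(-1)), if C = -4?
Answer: -1166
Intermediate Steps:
N(r) = 2 + 2*r (N(r) = 2*r + 2 = 2 + 2*r)
t(y, L) = 8 (t(y, L) = -4*(2 + 2*(-2)) = -4*(2 - 4) = -4*(-2) = 8)
(-3067 + m) + t(19, -1*(-4)*(-1)) = (-3067 + 1893) + 8 = -1174 + 8 = -1166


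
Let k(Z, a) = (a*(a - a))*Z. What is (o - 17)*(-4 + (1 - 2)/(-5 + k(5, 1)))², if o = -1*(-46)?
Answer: 10469/25 ≈ 418.76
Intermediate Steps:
o = 46
k(Z, a) = 0 (k(Z, a) = (a*0)*Z = 0*Z = 0)
(o - 17)*(-4 + (1 - 2)/(-5 + k(5, 1)))² = (46 - 17)*(-4 + (1 - 2)/(-5 + 0))² = 29*(-4 - 1/(-5))² = 29*(-4 - 1*(-⅕))² = 29*(-4 + ⅕)² = 29*(-19/5)² = 29*(361/25) = 10469/25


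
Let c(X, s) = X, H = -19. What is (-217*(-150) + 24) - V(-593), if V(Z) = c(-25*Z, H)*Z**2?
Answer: -5213163851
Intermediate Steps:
V(Z) = -25*Z**3 (V(Z) = (-25*Z)*Z**2 = -25*Z**3)
(-217*(-150) + 24) - V(-593) = (-217*(-150) + 24) - (-25)*(-593)**3 = (32550 + 24) - (-25)*(-208527857) = 32574 - 1*5213196425 = 32574 - 5213196425 = -5213163851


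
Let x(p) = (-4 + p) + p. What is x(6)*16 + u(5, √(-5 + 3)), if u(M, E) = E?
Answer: 128 + I*√2 ≈ 128.0 + 1.4142*I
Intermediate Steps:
x(p) = -4 + 2*p
x(6)*16 + u(5, √(-5 + 3)) = (-4 + 2*6)*16 + √(-5 + 3) = (-4 + 12)*16 + √(-2) = 8*16 + I*√2 = 128 + I*√2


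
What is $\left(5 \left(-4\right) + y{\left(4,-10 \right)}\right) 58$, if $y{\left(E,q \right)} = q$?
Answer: $-1740$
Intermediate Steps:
$\left(5 \left(-4\right) + y{\left(4,-10 \right)}\right) 58 = \left(5 \left(-4\right) - 10\right) 58 = \left(-20 - 10\right) 58 = \left(-30\right) 58 = -1740$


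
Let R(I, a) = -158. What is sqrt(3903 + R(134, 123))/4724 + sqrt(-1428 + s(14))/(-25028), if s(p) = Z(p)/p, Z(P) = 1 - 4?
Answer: sqrt(3745)/4724 - I*sqrt(279930)/350392 ≈ 0.012954 - 0.00151*I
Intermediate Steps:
Z(P) = -3
s(p) = -3/p
sqrt(3903 + R(134, 123))/4724 + sqrt(-1428 + s(14))/(-25028) = sqrt(3903 - 158)/4724 + sqrt(-1428 - 3/14)/(-25028) = sqrt(3745)*(1/4724) + sqrt(-1428 - 3*1/14)*(-1/25028) = sqrt(3745)/4724 + sqrt(-1428 - 3/14)*(-1/25028) = sqrt(3745)/4724 + sqrt(-19995/14)*(-1/25028) = sqrt(3745)/4724 + (I*sqrt(279930)/14)*(-1/25028) = sqrt(3745)/4724 - I*sqrt(279930)/350392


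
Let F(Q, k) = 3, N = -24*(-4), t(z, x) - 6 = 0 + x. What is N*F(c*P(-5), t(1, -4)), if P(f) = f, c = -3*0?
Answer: 288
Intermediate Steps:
t(z, x) = 6 + x (t(z, x) = 6 + (0 + x) = 6 + x)
c = 0
N = 96
N*F(c*P(-5), t(1, -4)) = 96*3 = 288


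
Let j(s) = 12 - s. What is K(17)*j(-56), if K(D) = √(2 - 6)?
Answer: 136*I ≈ 136.0*I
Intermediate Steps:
K(D) = 2*I (K(D) = √(-4) = 2*I)
K(17)*j(-56) = (2*I)*(12 - 1*(-56)) = (2*I)*(12 + 56) = (2*I)*68 = 136*I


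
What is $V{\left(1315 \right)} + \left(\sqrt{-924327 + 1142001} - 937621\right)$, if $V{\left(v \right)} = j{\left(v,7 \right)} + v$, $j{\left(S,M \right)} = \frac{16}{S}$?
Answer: $- \frac{1231242374}{1315} + 3 \sqrt{24186} \approx -9.3584 \cdot 10^{5}$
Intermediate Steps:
$V{\left(v \right)} = v + \frac{16}{v}$ ($V{\left(v \right)} = \frac{16}{v} + v = v + \frac{16}{v}$)
$V{\left(1315 \right)} + \left(\sqrt{-924327 + 1142001} - 937621\right) = \left(1315 + \frac{16}{1315}\right) + \left(\sqrt{-924327 + 1142001} - 937621\right) = \left(1315 + 16 \cdot \frac{1}{1315}\right) - \left(937621 - \sqrt{217674}\right) = \left(1315 + \frac{16}{1315}\right) - \left(937621 - 3 \sqrt{24186}\right) = \frac{1729241}{1315} - \left(937621 - 3 \sqrt{24186}\right) = - \frac{1231242374}{1315} + 3 \sqrt{24186}$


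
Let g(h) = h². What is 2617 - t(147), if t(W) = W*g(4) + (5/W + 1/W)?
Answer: 12983/49 ≈ 264.96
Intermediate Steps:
t(W) = 6/W + 16*W (t(W) = W*4² + (5/W + 1/W) = W*16 + (5/W + 1/W) = 16*W + 6/W = 6/W + 16*W)
2617 - t(147) = 2617 - (6/147 + 16*147) = 2617 - (6*(1/147) + 2352) = 2617 - (2/49 + 2352) = 2617 - 1*115250/49 = 2617 - 115250/49 = 12983/49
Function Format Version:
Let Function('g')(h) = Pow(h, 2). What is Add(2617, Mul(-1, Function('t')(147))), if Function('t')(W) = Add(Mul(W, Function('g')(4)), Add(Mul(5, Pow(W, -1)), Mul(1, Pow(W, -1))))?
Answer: Rational(12983, 49) ≈ 264.96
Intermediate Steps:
Function('t')(W) = Add(Mul(6, Pow(W, -1)), Mul(16, W)) (Function('t')(W) = Add(Mul(W, Pow(4, 2)), Add(Mul(5, Pow(W, -1)), Mul(1, Pow(W, -1)))) = Add(Mul(W, 16), Add(Mul(5, Pow(W, -1)), Pow(W, -1))) = Add(Mul(16, W), Mul(6, Pow(W, -1))) = Add(Mul(6, Pow(W, -1)), Mul(16, W)))
Add(2617, Mul(-1, Function('t')(147))) = Add(2617, Mul(-1, Add(Mul(6, Pow(147, -1)), Mul(16, 147)))) = Add(2617, Mul(-1, Add(Mul(6, Rational(1, 147)), 2352))) = Add(2617, Mul(-1, Add(Rational(2, 49), 2352))) = Add(2617, Mul(-1, Rational(115250, 49))) = Add(2617, Rational(-115250, 49)) = Rational(12983, 49)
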